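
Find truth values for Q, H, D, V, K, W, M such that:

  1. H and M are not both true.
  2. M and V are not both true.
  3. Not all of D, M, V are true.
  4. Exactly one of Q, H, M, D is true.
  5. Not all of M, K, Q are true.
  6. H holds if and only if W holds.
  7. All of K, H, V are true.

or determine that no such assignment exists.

Q = False, H = True, D = False, V = True, K = True, W = True, M = False

  (1) H=T, M=F — not both ✓
  (2) M=F, V=T — not both ✓
  (3) {D, M, V}: 1/3 true — not all ✓
  (4) {Q, H, M, D}: 1 true — exactly one ✓
  (5) {M, K, Q}: 1/3 true — not all ✓
  (6) H=T, W=T — same ✓
  (7) {K, H, V}: all 3 true ✓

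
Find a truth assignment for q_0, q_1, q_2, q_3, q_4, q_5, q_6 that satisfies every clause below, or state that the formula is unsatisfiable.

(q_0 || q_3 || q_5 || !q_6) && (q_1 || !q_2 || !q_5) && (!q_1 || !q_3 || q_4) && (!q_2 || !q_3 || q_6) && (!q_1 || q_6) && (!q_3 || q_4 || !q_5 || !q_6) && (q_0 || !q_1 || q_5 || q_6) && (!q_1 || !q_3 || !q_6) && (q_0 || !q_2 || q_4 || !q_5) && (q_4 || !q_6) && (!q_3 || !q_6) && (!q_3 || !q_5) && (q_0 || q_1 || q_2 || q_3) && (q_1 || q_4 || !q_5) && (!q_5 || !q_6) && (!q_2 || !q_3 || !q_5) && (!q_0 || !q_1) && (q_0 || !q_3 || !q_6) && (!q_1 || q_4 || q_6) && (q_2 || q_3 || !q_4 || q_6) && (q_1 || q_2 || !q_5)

Set q_0 = True.
  then (!q_0 || !q_1) forces q_1 = False.
Set q_2 = True.
  then (q_1 || !q_2 || !q_5) forces q_5 = False.
Try q_3 = True:
  (!q_2 || !q_3 || q_6) forces q_6 = True.
  clause (!q_3 || !q_6) is falsified — backtrack.
So q_3 = False.
Set q_4 = False.
  then (q_4 || !q_6) forces q_6 = False.
All clauses satisfied.

q_0 = True, q_1 = False, q_2 = True, q_3 = False, q_4 = False, q_5 = False, q_6 = False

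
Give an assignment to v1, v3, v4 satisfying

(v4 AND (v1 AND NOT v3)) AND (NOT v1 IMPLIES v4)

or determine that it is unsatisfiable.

v1=T, v3=F, v4=T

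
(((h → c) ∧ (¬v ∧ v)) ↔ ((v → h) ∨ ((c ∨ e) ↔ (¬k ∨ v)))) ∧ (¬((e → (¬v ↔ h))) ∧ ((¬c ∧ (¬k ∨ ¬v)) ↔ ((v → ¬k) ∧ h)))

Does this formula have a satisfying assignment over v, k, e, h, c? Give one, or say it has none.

Unsatisfiable — no assignment works.

Case v = True: the formula simplifies to ¬((h ∨ (c ∨ e))) ∧ (¬((e → ¬h)) ∧ ((¬c ∧ ¬k) ↔ (¬k ∧ h))).
  e = True: the conjunct ¬((h ∨ (c ∨ e))) becomes ¬((h ∨ True)) = False.
  e = False: the conjunct ¬((e → ¬h)) becomes ¬((False → ¬h)) = False.
Case v = False: the conjunct ((h → c) ∧ (¬v ∧ v)) ↔ ((v → h) ∨ ((c ∨ e) ↔ (¬k ∨ v))) becomes ((h → c) ∧ False) ↔ (True ∨ ((c ∨ e) ↔ ¬k)) = False.
Both cases fail — unsatisfiable.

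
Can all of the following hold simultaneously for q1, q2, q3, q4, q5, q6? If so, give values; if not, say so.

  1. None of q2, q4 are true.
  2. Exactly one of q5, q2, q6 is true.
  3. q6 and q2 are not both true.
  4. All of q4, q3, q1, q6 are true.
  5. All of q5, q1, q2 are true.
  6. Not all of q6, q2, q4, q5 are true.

Case q2 = True:
  Constraint (1) is violated (q2=T) — contradiction.
Case q2 = False:
  Constraint (5) is violated (q2=F) — contradiction.
Both cases fail — unsatisfiable.

Unsatisfiable — no assignment works.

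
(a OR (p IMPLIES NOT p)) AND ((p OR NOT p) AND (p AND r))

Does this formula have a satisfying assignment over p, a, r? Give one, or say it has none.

p = True; a = True; r = True

  a OR (p IMPLIES NOT p) = True
    p IMPLIES NOT p = False
      NOT p = False
  (p OR NOT p) AND (p AND r) = True
    p OR NOT p = True
      NOT p = False
    p AND r = True
Both conjuncts True, so the formula holds.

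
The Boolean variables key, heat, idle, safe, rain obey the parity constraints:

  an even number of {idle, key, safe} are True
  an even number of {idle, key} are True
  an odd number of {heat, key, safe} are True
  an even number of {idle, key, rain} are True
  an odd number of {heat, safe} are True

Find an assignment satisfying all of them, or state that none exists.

key = False, heat = True, idle = False, safe = False, rain = False

{idle, key, safe}: 0 true → even ✓
{idle, key}: 0 true → even ✓
{heat, key, safe}: 1 true → odd ✓
{idle, key, rain}: 0 true → even ✓
{heat, safe}: 1 true → odd ✓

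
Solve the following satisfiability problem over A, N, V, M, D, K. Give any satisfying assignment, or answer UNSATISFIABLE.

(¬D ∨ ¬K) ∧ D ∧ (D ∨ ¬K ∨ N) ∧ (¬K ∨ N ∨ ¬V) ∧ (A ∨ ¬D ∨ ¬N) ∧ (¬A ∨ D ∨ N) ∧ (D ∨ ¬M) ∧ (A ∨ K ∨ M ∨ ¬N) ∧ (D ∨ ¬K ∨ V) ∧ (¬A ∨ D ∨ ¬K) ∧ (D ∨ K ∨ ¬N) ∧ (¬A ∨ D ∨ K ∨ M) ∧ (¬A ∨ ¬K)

Unit clause (D) forces D = True.
In (¬D ∨ ¬K) only ¬K is left, so K = False.
Set A = False.
  then (A ∨ ¬D ∨ ¬N) forces N = False.
Set V = True.
Set M = False.
All clauses satisfied.

A: False; N: False; V: True; M: False; D: True; K: False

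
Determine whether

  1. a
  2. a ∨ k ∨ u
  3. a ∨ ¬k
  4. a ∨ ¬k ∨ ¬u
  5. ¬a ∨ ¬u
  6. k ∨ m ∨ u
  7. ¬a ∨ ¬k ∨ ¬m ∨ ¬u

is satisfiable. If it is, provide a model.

Unit clause (a) forces a = True.
In (¬a ∨ ¬u) only ¬u is left, so u = False.
Set k = True.
Set m = True.
All clauses satisfied.

k=T, a=T, m=T, u=F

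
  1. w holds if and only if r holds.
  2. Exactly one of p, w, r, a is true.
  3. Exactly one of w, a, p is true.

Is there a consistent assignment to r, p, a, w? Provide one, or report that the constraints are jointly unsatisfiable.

r = False, p = True, a = False, w = False

  (1) w=F, r=F — same ✓
  (2) {p, w, r, a}: 1 true — exactly one ✓
  (3) {w, a, p}: 1 true — exactly one ✓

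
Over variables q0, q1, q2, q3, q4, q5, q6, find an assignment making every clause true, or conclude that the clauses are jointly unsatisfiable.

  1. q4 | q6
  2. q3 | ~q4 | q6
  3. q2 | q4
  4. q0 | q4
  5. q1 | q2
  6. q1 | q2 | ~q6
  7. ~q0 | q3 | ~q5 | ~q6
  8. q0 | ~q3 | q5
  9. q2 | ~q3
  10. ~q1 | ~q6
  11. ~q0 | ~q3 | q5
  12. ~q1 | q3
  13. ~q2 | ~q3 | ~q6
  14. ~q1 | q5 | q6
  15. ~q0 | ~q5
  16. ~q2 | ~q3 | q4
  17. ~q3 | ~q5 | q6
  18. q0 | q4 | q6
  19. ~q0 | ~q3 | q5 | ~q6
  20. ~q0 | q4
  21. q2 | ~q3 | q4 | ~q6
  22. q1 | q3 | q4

Set q0 = True.
  then (~q0 | ~q5) forces q5 = False.
  then (~q0 | q4) forces q4 = True.
  then (~q0 | ~q3 | q5) forces q3 = False.
  then (~q1 | q3) forces q1 = False.
  then (q3 | ~q4 | q6) forces q6 = True.
  then (q1 | q2) forces q2 = True.
All clauses satisfied.

q0: True, q1: False, q2: True, q3: False, q4: True, q5: False, q6: True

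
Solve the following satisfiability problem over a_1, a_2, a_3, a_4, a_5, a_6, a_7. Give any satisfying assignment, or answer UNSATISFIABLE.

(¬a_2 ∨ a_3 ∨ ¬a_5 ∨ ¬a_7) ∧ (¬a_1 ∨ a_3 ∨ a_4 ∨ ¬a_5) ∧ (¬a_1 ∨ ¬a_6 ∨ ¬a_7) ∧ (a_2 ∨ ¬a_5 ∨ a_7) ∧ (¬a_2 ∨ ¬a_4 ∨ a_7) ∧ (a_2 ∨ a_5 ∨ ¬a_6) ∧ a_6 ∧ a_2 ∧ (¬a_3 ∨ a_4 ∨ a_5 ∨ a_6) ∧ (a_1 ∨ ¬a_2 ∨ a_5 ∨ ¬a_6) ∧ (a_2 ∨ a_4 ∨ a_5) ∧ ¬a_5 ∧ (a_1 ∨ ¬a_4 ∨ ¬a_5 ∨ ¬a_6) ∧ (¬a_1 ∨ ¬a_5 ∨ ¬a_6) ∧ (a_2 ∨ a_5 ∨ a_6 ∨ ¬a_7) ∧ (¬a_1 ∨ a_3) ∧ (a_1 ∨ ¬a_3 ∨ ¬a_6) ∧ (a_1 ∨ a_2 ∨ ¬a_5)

a_1: True; a_2: True; a_3: True; a_4: False; a_5: False; a_6: True; a_7: False

Unit clause (a_6) forces a_6 = True.
Unit clause (a_2) forces a_2 = True.
Unit clause (¬a_5) forces a_5 = False.
In (a_1 ∨ ¬a_2 ∨ a_5 ∨ ¬a_6) only a_1 is left, so a_1 = True.
In (¬a_1 ∨ a_3) only a_3 is left, so a_3 = True.
In (¬a_1 ∨ ¬a_6 ∨ ¬a_7) only ¬a_7 is left, so a_7 = False.
In (¬a_2 ∨ ¬a_4 ∨ a_7) only ¬a_4 is left, so a_4 = False.
All clauses satisfied.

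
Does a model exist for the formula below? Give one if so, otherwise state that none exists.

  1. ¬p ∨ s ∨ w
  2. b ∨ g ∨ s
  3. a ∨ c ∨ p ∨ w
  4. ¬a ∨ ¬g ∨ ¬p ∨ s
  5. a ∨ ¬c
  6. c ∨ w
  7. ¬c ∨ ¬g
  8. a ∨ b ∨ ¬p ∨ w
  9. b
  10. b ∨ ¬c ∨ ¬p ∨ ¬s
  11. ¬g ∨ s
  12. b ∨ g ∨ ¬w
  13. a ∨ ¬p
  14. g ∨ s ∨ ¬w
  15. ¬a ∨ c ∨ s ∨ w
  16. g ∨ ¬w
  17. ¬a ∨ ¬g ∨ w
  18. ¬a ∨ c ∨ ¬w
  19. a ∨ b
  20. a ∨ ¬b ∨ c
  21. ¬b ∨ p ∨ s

c = True, b = True, g = False, p = True, a = True, w = False, s = True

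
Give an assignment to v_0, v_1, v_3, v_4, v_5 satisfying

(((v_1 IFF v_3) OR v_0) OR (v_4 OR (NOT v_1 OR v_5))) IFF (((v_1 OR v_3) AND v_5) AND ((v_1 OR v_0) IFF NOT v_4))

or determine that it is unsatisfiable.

v_0=T, v_1=F, v_3=T, v_4=F, v_5=T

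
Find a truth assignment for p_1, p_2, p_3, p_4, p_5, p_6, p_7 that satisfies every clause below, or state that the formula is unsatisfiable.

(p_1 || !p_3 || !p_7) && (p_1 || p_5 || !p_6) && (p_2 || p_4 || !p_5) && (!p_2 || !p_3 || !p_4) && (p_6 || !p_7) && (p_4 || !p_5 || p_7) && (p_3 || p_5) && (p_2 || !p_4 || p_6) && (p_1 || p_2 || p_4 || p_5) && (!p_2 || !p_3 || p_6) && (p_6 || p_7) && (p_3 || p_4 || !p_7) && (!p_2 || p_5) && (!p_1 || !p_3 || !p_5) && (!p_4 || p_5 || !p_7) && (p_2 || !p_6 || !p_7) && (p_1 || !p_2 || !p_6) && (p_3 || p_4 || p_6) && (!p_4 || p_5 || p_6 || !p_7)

p_1 = True, p_2 = False, p_3 = False, p_4 = True, p_5 = True, p_6 = True, p_7 = False

Set p_1 = True.
Set p_2 = False.
Set p_3 = False.
  then (p_3 || p_5) forces p_5 = True.
  then (p_2 || p_4 || !p_5) forces p_4 = True.
  then (p_2 || !p_4 || p_6) forces p_6 = True.
  then (p_2 || !p_6 || !p_7) forces p_7 = False.
All clauses satisfied.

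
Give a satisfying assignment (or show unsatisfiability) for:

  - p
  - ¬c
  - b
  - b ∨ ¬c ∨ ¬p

b=T, c=F, p=T

Unit clause (p) forces p = True.
Unit clause (¬c) forces c = False.
Unit clause (b) forces b = True.
Check each clause:
  (p): p holds.
  (¬c): ¬c holds.
  (b): b holds.
  (b ∨ ¬c ∨ ¬p): b holds.
All clauses satisfied.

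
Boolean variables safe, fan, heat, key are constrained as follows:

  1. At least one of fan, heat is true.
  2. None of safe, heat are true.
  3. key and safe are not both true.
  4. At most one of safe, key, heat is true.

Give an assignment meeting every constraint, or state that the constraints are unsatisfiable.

safe=F, fan=T, heat=F, key=T

  (1) {fan, heat}: 1 true — at least one ✓
  (2) {safe, heat}: 0 true — none ✓
  (3) key=T, safe=F — not both ✓
  (4) {safe, key, heat}: 1 true — at most one ✓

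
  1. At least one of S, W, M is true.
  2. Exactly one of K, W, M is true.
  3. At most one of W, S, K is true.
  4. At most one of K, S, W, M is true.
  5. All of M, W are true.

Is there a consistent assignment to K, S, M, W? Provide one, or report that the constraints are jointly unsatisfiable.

Unsatisfiable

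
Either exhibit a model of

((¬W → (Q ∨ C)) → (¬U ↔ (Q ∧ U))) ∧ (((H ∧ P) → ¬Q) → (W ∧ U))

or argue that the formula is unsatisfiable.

Q = False, U = True, H = False, W = True, P = False, C = True

  (¬W → (Q ∨ C)) → (¬U ↔ (Q ∧ U)) = True
    ¬W → (Q ∨ C) = True
      ¬W = False
      Q ∨ C = True
    ¬U ↔ (Q ∧ U) = True
      ¬U = False
      Q ∧ U = False
  ((H ∧ P) → ¬Q) → (W ∧ U) = True
    (H ∧ P) → ¬Q = True
      H ∧ P = False
      ¬Q = True
    W ∧ U = True
Both conjuncts True, so the formula holds.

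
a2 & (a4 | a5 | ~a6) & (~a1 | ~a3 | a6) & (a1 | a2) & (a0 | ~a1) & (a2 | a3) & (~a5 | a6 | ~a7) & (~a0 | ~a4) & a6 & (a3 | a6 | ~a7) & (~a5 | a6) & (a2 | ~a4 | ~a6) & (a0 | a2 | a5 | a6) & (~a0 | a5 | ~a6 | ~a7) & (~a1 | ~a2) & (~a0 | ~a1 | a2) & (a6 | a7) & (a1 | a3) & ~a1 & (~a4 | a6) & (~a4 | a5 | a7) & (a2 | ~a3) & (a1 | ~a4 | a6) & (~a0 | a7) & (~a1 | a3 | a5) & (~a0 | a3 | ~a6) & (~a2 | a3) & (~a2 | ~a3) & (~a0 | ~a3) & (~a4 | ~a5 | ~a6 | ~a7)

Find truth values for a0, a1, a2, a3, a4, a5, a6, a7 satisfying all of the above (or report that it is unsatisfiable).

Unsatisfiable

Case a3 = True:
  (a2) forces a2 = True.
  Clause (~a2 | ~a3) is falsified — contradiction.
Case a3 = False:
  (a2) forces a2 = True.
  Clause (~a2 | a3) is falsified — contradiction.
Both cases fail, so the formula is unsatisfiable.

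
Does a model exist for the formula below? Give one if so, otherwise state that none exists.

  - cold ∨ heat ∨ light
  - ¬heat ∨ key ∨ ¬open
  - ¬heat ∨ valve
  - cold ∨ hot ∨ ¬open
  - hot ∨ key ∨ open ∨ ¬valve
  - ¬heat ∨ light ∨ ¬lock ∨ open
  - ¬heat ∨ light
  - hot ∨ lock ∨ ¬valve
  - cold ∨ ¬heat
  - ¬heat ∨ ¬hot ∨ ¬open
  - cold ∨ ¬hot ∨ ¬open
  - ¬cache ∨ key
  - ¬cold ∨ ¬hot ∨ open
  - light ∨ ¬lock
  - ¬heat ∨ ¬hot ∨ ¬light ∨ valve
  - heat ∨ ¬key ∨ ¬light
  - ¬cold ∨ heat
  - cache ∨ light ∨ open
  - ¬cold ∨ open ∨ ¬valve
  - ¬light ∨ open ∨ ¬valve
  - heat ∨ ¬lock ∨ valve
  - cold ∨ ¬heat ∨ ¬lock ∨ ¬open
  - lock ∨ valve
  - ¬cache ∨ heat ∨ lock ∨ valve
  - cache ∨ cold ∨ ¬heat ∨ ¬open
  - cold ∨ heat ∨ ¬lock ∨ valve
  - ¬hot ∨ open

hot: False; heat: True; light: True; key: True; open: True; lock: True; cold: True; valve: True; cache: True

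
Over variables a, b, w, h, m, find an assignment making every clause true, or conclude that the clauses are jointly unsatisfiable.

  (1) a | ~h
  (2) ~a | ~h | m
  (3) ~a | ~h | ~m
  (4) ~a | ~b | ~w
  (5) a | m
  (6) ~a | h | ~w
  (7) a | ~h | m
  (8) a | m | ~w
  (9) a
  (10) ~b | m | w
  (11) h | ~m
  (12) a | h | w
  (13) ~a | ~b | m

Unit clause (a) forces a = True.
Try b = True:
  (~a | ~b | ~w) forces w = False.
  (~b | m | w) forces m = True.
  (~a | ~h | ~m) forces h = False.
  clause (h | ~m) is falsified — backtrack.
So b = False.
Try w = True:
  (~a | h | ~w) forces h = True.
  (~a | ~h | m) forces m = True.
  clause (~a | ~h | ~m) is falsified — backtrack.
So w = False.
Set h = False.
  then (h | ~m) forces m = False.
All clauses satisfied.

a=T, b=F, w=F, h=F, m=F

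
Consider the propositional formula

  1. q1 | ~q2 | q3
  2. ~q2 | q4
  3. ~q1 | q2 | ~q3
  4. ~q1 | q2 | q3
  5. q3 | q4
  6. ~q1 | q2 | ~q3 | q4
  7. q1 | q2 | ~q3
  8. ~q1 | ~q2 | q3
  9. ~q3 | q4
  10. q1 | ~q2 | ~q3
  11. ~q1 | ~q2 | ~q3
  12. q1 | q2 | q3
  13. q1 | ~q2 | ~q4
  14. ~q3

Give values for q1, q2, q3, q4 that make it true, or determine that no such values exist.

Unsatisfiable — no assignment works.

Case q1 = True:
  (~q3) forces q3 = False.
  (~q1 | q2 | q3) forces q2 = True.
  Clause (~q1 | ~q2 | q3) is falsified — contradiction.
Case q1 = False:
  (~q3) forces q3 = False.
  (q1 | ~q2 | q3) forces q2 = False.
  Clause (q1 | q2 | q3) is falsified — contradiction.
Both cases fail, so the formula is unsatisfiable.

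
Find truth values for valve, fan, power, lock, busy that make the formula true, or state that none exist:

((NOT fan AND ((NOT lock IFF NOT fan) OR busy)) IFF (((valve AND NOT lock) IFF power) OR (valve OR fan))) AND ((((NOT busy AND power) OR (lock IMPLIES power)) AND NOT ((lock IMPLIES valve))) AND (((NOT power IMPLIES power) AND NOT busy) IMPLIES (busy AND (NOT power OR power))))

Case lock = True: the formula simplifies to ((NOT fan AND (fan OR busy)) IFF (NOT power OR (valve OR fan))) AND ((((NOT busy AND power) OR power) AND NOT valve) AND (((NOT power IMPLIES power) AND NOT busy) IMPLIES (busy AND (NOT power OR power)))).
  power = True: simplifies to ((NOT fan AND (fan OR busy)) IFF (valve OR fan)) AND (NOT valve AND (NOT busy IMPLIES busy)).
    busy = True: simplifies to (NOT fan IFF (valve OR fan)) AND NOT valve.
      valve = True: the conjunct NOT valve is False.
      valve = False: simplifies to NOT fan IFF fan.
        fan = True: this becomes NOT True IFF True = False.
        fan = False: this becomes NOT False IFF False = False.
    busy = False: the conjunct NOT busy IMPLIES busy becomes NOT False IMPLIES False = False.
  power = False: the conjunct (NOT busy AND power) OR power becomes (NOT busy AND False) OR False = False.
Case lock = False: the conjunct NOT ((lock IMPLIES valve)) becomes NOT ((False IMPLIES valve)) = False.
Both cases fail — unsatisfiable.

Unsatisfiable — no assignment works.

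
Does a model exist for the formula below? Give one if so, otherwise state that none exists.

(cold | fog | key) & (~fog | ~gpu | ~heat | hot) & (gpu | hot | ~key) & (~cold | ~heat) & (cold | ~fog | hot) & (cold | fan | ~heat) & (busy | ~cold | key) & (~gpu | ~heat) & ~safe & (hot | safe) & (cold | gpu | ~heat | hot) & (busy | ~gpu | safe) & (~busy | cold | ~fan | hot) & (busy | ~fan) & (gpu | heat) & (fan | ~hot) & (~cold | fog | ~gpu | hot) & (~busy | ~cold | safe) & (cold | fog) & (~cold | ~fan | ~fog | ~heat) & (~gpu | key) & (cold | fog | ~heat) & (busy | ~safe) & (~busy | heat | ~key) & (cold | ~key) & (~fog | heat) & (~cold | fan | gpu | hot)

busy: True, gpu: False, cold: False, safe: False, fog: True, heat: True, key: False, fan: True, hot: True

Unit clause (~safe) forces safe = False.
In (hot | safe) only hot is left, so hot = True.
In (fan | ~hot) only fan is left, so fan = True.
In (busy | ~fan) only busy is left, so busy = True.
In (~busy | ~cold | safe) only ~cold is left, so cold = False.
In (cold | fog) only fog is left, so fog = True.
In (cold | ~key) only ~key is left, so key = False.
In (~fog | heat) only heat is left, so heat = True.
In (~gpu | ~heat) only ~gpu is left, so gpu = False.
All clauses satisfied.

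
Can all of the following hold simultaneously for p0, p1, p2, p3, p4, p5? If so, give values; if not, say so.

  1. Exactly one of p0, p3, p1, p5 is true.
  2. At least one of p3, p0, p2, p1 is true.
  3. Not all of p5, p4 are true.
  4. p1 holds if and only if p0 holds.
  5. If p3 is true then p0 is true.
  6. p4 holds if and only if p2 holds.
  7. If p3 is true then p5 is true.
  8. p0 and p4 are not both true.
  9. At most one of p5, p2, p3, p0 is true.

Case p1 = True:
  (1) with p1=T forces p0 = False.
  Constraint (4) is violated (p1=T, p0=F) — contradiction.
Case p1 = False:
  (4) with p1=F forces p0 = False.
  (5) with p0=F forces p3 = False.
  (1) with p0=F, p3=F, p1=F forces p5 = True.
  (2) with p3=F, p0=F, p1=F forces p2 = True.
  Constraint (9) is violated (p5=T, p2=T) — contradiction.
Both cases fail — unsatisfiable.

Unsatisfiable — no assignment works.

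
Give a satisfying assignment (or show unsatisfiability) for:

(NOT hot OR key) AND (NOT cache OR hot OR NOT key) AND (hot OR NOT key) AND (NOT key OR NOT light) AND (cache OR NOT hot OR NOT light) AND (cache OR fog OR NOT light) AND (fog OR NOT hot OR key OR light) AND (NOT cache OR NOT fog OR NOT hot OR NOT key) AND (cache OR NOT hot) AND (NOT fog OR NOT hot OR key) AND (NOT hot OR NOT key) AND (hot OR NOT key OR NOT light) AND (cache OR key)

hot: False, cache: True, fog: False, light: False, key: False

Try hot = True:
  (NOT hot OR key) forces key = True.
  clause (NOT hot OR NOT key) is falsified — backtrack.
So hot = False.
  then (hot OR NOT key) forces key = False.
  then (cache OR key) forces cache = True.
Set fog = False.
Set light = False.
All clauses satisfied.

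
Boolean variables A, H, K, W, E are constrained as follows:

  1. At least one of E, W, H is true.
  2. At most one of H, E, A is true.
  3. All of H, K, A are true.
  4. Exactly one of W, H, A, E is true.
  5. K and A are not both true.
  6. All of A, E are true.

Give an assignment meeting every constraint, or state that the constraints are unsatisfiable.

Case A = True:
  (2) with A=T forces H = False.
  Constraint (3) is violated (H=F) — contradiction.
Case A = False:
  Constraint (3) is violated (A=F) — contradiction.
Both cases fail — unsatisfiable.

UNSATISFIABLE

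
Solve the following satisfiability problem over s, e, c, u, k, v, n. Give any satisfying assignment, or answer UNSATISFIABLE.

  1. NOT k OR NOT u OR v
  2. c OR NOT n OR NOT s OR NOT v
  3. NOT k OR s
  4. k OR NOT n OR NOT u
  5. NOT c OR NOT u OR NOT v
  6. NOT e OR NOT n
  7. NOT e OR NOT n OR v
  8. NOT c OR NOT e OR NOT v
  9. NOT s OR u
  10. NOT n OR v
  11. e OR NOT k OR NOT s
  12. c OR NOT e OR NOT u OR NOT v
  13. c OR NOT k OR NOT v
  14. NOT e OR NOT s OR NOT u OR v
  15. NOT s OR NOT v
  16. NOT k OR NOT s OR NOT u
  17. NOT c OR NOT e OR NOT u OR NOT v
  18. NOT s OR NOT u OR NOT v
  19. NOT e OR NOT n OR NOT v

s=F, e=F, c=T, u=T, k=F, v=F, n=F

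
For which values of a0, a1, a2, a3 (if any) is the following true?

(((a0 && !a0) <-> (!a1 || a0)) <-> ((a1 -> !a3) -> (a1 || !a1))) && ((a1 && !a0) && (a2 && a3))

a0 = False, a1 = True, a2 = True, a3 = True

  ((a0 && !a0) <-> (!a1 || a0)) <-> ((a1 -> !a3) -> (a1 || !a1)) = True
    (a0 && !a0) <-> (!a1 || a0) = True
      a0 && !a0 = False
        !a0 = True
      !a1 || a0 = False
        !a1 = False
    (a1 -> !a3) -> (a1 || !a1) = True
      a1 -> !a3 = False
        !a3 = False
      a1 || !a1 = True
        !a1 = False
  (a1 && !a0) && (a2 && a3) = True
    a1 && !a0 = True
      !a0 = True
    a2 && a3 = True
Both conjuncts True, so the formula holds.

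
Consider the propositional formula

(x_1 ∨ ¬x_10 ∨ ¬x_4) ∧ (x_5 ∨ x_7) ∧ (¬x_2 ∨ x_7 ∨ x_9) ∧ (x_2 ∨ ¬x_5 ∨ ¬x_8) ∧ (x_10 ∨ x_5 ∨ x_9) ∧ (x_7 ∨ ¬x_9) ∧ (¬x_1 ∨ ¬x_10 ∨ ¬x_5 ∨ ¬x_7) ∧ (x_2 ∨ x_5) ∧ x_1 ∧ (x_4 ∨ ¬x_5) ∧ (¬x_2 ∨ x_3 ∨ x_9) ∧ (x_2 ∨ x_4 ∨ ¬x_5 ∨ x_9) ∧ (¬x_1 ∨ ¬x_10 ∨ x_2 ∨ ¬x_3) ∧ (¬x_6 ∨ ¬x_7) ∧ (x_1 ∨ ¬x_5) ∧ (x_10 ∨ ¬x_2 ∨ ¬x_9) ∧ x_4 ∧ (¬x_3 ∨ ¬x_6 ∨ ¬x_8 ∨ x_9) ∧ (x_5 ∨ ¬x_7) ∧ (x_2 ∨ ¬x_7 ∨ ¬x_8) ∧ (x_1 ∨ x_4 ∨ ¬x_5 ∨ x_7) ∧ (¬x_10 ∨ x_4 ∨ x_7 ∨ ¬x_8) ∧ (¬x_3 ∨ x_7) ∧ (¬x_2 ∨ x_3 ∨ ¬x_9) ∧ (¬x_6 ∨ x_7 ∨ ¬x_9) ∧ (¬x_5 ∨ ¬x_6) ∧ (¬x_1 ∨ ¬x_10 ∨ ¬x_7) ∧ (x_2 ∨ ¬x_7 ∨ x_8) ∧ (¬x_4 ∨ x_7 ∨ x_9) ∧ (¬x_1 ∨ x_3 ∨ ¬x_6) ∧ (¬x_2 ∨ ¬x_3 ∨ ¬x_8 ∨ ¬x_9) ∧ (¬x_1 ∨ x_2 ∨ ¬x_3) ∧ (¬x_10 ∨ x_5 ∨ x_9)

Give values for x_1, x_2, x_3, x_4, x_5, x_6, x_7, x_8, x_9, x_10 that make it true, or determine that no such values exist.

Unit clause (x_1) forces x_1 = True.
Unit clause (x_4) forces x_4 = True.
Set x_2 = True.
Try x_3 = False:
  (¬x_2 ∨ x_3 ∨ x_9) forces x_9 = True.
  clause (¬x_2 ∨ x_3 ∨ ¬x_9) is falsified — backtrack.
So x_3 = True.
  then (¬x_3 ∨ x_7) forces x_7 = True.
  then (¬x_1 ∨ ¬x_10 ∨ ¬x_7) forces x_10 = False.
  then (¬x_6 ∨ ¬x_7) forces x_6 = False.
  then (x_10 ∨ ¬x_2 ∨ ¬x_9) forces x_9 = False.
  then (x_5 ∨ ¬x_7) forces x_5 = True.
Set x_8 = False.
All clauses satisfied.

x_1=T; x_2=T; x_3=T; x_4=T; x_5=T; x_6=F; x_7=T; x_8=F; x_9=F; x_10=F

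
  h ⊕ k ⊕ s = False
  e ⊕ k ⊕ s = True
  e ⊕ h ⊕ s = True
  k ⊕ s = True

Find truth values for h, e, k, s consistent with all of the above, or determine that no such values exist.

h: True, e: False, k: True, s: False

h ⊕ k ⊕ s = T ⊕ T ⊕ F = False ✓
e ⊕ k ⊕ s = F ⊕ T ⊕ F = True ✓
e ⊕ h ⊕ s = F ⊕ T ⊕ F = True ✓
k ⊕ s = T ⊕ F = True ✓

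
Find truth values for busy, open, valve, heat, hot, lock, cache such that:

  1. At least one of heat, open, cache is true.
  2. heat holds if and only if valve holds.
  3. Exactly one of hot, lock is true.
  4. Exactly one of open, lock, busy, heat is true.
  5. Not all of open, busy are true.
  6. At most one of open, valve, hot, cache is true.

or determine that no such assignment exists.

busy: False, open: False, valve: False, heat: False, hot: False, lock: True, cache: True

  (1) {heat, open, cache}: 1 true — at least one ✓
  (2) heat=F, valve=F — same ✓
  (3) {hot, lock}: 1 true — exactly one ✓
  (4) {open, lock, busy, heat}: 1 true — exactly one ✓
  (5) {open, busy}: 0/2 true — not all ✓
  (6) {open, valve, hot, cache}: 1 true — at most one ✓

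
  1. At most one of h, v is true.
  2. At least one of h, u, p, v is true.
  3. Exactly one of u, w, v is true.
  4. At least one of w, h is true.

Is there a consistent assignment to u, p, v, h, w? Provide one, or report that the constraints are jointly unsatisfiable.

u = False, p = True, v = False, h = True, w = True

  (1) {h, v}: 1 true — at most one ✓
  (2) {h, u, p, v}: 2 true — at least one ✓
  (3) {u, w, v}: 1 true — exactly one ✓
  (4) {w, h}: 2 true — at least one ✓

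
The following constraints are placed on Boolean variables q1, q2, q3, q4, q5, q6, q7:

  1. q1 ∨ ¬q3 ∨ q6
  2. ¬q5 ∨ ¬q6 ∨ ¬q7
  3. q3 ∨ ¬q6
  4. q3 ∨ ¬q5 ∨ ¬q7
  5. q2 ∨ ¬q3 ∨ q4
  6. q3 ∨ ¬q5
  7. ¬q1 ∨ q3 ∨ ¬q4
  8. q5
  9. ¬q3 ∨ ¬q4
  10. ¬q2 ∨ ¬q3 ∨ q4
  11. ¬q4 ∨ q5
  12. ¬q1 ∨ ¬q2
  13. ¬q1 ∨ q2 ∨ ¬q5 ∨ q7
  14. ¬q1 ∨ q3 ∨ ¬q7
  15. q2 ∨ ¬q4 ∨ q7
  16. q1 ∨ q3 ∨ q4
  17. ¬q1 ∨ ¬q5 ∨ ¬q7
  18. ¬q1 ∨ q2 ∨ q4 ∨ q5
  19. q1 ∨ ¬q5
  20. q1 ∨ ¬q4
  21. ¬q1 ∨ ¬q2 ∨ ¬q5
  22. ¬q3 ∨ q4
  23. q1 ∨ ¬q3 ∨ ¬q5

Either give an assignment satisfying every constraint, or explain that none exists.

Unsatisfiable — no assignment works.

Case q5 = True:
  (q3 ∨ ¬q5) forces q3 = True.
  (¬q3 ∨ ¬q4) forces q4 = False.
  Clause (¬q3 ∨ q4) is falsified — contradiction.
Case q5 = False:
  Clause (q5) is falsified — contradiction.
Both cases fail, so the formula is unsatisfiable.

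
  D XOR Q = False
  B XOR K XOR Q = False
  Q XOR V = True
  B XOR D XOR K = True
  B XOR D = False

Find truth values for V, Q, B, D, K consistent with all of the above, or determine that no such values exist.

Adding constraints 1, 2, 4 mod 2: every variable appears an even number of times on the left, so the left side is 0.
But the right sides sum to 1 (mod 2). 0 ≠ 1 — the system is inconsistent.

No satisfying assignment exists.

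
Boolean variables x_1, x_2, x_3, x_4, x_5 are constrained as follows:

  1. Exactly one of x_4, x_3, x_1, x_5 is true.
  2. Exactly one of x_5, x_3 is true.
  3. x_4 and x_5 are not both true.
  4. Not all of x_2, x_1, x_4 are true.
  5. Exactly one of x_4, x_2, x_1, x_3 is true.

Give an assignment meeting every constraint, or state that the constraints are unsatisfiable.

x_1 = False, x_2 = True, x_3 = False, x_4 = False, x_5 = True

  (1) {x_4, x_3, x_1, x_5}: 1 true — exactly one ✓
  (2) {x_5, x_3}: 1 true — exactly one ✓
  (3) x_4=F, x_5=T — not both ✓
  (4) {x_2, x_1, x_4}: 1/3 true — not all ✓
  (5) {x_4, x_2, x_1, x_3}: 1 true — exactly one ✓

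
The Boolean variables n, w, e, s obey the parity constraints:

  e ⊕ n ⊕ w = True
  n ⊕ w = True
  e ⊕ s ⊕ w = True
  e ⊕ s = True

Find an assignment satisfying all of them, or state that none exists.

n = True; w = False; e = False; s = True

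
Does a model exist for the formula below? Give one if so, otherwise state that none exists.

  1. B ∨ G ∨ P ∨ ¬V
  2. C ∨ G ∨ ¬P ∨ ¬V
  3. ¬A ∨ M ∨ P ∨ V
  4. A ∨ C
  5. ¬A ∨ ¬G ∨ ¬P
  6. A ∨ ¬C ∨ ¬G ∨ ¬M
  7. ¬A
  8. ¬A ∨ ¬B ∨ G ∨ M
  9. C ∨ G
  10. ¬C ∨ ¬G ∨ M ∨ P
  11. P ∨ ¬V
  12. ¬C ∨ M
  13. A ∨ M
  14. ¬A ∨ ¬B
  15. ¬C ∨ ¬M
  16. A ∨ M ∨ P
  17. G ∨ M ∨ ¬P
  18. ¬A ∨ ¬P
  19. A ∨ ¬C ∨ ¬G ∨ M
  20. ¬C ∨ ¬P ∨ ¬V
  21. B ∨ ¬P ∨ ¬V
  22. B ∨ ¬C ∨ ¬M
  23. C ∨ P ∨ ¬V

Case A = True:
  Clause (¬A) is falsified — contradiction.
Case A = False:
  (A ∨ C) forces C = True.
  (¬C ∨ M) forces M = True.
  Clause (¬C ∨ ¬M) is falsified — contradiction.
Both cases fail, so the formula is unsatisfiable.

The formula is unsatisfiable.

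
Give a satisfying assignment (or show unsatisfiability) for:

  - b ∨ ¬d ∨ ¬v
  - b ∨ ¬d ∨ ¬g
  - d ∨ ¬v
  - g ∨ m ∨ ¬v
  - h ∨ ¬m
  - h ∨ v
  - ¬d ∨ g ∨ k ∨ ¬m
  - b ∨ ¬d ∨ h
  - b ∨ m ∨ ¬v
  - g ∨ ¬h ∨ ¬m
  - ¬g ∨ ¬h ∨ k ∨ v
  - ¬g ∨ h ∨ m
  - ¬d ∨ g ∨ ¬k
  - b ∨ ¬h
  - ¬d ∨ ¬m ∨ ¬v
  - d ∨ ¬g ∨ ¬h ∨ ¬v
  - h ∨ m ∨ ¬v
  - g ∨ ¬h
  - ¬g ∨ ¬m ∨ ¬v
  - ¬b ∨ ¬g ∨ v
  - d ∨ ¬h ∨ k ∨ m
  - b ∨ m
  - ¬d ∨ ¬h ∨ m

Unsatisfiable — no assignment works.

Case h = True:
  (b ∨ ¬h) forces b = True.
  (g ∨ ¬h) forces g = True.
  (¬b ∨ ¬g ∨ v) forces v = True.
  (d ∨ ¬v) forces d = True.
  (¬d ∨ ¬m ∨ ¬v) forces m = False.
  Clause (¬d ∨ ¬h ∨ m) is falsified — contradiction.
Case h = False:
  (h ∨ ¬m) forces m = False.
  (h ∨ v) forces v = True.
  Clause (h ∨ m ∨ ¬v) is falsified — contradiction.
Both cases fail, so the formula is unsatisfiable.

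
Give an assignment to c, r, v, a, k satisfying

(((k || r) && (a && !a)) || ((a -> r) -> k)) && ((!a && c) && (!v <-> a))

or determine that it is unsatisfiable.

c: True, r: True, v: True, a: False, k: True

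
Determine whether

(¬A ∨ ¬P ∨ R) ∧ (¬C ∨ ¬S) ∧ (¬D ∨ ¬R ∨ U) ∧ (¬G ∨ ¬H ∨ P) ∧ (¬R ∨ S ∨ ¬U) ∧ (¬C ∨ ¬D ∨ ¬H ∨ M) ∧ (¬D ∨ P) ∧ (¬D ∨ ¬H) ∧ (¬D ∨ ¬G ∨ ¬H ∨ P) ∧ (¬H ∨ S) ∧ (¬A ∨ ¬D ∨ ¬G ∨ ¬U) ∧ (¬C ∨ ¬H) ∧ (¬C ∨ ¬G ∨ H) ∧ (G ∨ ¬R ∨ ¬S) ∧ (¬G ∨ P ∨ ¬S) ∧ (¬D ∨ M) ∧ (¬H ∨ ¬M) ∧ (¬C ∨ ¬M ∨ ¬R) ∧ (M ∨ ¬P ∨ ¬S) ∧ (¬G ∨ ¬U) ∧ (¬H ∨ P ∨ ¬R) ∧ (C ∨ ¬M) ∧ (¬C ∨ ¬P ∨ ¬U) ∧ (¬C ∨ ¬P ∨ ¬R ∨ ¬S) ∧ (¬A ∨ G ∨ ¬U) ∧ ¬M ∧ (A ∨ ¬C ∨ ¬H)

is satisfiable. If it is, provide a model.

Unit clause (¬M) forces M = False.
In (¬D ∨ M) only ¬D is left, so D = False.
Set S = False.
  then (¬H ∨ S) forces H = False.
Set R = False.
Set P = False.
Set G = False.
Set C = True.
Set A = True.
  then (¬A ∨ G ∨ ¬U) forces U = False.
All clauses satisfied.

S = False, R = False, P = False, G = False, M = False, C = True, A = True, U = False, D = False, H = False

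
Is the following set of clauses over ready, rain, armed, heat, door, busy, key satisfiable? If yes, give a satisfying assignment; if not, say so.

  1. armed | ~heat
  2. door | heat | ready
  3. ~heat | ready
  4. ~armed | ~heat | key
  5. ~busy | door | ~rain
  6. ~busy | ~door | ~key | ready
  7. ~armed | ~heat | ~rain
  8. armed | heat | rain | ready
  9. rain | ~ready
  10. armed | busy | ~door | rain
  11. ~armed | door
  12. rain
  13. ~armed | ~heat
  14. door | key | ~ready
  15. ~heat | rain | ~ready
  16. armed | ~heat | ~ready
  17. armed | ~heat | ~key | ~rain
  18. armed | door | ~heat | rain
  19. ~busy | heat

Unit clause (rain) forces rain = True.
Set ready = False.
  then (~heat | ready) forces heat = False.
  then (~busy | heat) forces busy = False.
  then (door | heat | ready) forces door = True.
Set armed = False.
Set key = False.
All clauses satisfied.

ready = False, rain = True, armed = False, heat = False, door = True, busy = False, key = False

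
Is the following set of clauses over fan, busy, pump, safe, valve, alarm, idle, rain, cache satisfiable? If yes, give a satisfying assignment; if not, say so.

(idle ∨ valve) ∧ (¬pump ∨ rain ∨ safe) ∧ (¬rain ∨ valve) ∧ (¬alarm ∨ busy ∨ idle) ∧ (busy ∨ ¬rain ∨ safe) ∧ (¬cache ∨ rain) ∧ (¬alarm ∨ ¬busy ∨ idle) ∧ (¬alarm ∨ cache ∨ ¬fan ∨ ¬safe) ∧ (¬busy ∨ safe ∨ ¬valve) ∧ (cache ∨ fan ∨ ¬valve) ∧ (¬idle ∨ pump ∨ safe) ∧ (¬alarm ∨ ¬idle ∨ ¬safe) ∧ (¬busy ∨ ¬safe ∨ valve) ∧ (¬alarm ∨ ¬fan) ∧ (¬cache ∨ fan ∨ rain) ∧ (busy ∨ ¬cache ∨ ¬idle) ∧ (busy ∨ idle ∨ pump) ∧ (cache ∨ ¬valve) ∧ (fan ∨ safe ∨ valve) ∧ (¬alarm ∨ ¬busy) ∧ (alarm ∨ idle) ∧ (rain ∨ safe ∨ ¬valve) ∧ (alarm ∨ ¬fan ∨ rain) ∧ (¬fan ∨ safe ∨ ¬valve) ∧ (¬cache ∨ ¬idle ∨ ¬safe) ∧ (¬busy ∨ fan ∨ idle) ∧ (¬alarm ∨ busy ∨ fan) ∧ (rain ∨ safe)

Set fan = False.
Set busy = False.
  then (¬alarm ∨ busy ∨ fan) forces alarm = False.
  then (alarm ∨ idle) forces idle = True.
  then (busy ∨ ¬cache ∨ ¬idle) forces cache = False.
  then (cache ∨ ¬valve) forces valve = False.
  then (fan ∨ safe ∨ valve) forces safe = True.
  then (¬rain ∨ valve) forces rain = False.
Set pump = False.
All clauses satisfied.

fan = False; busy = False; pump = False; safe = True; valve = False; alarm = False; idle = True; rain = False; cache = False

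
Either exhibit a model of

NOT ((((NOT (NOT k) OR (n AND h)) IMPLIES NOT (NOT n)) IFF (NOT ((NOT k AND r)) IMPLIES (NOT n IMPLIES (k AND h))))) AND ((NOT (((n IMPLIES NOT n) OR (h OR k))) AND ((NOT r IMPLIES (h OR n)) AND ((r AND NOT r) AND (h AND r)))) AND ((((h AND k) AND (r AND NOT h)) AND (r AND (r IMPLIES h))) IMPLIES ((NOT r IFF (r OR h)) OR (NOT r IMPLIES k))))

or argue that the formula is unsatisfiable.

Case r = True: the conjunct NOT r is False.
Case r = False: the conjunct r is False.
Both cases fail — unsatisfiable.

Unsatisfiable — no assignment works.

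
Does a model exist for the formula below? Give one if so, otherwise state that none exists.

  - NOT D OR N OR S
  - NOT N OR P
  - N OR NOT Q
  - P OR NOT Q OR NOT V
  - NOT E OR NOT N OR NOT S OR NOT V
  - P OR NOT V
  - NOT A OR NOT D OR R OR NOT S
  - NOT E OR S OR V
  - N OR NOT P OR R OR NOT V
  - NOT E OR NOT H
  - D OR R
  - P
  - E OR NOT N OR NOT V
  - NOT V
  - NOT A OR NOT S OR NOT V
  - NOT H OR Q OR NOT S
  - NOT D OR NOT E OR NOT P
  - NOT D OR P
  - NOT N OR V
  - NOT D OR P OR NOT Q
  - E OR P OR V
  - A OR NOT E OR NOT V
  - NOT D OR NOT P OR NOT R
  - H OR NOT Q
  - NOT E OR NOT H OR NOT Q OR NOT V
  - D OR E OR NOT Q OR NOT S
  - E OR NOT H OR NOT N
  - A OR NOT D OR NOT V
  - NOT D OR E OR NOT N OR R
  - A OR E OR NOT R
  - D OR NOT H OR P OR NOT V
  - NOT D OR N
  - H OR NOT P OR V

Unit clause (P) forces P = True.
Unit clause (NOT V) forces V = False.
In (NOT N OR V) only NOT N is left, so N = False.
In (NOT D OR N) only NOT D is left, so D = False.
In (H OR NOT P OR V) only H is left, so H = True.
In (N OR NOT Q) only NOT Q is left, so Q = False.
In (NOT E OR NOT H) only NOT E is left, so E = False.
In (D OR R) only R is left, so R = True.
In (NOT H OR Q OR NOT S) only NOT S is left, so S = False.
In (A OR E OR NOT R) only A is left, so A = True.
All clauses satisfied.

R = True; N = False; D = False; S = False; E = False; H = True; V = False; A = True; P = True; Q = False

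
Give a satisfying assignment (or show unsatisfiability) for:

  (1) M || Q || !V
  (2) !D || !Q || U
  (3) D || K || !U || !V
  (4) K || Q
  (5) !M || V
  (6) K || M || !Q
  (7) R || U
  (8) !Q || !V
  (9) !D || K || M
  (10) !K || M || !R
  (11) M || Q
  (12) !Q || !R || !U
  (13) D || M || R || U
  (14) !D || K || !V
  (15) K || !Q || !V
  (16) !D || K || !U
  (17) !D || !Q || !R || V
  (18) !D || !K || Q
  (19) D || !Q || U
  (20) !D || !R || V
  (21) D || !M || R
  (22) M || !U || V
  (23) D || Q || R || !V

Try K = False:
  (K || Q) forces Q = True.
  (K || M || !Q) forces M = True.
  (!M || V) forces V = True.
  clause (!Q || !V) is falsified — backtrack.
So K = True.
Set R = True.
  then (!K || M || !R) forces M = True.
  then (!M || V) forces V = True.
  then (!Q || !V) forces Q = False.
  then (!D || !K || Q) forces D = False.
Set U = False.
All clauses satisfied.

K = True, R = True, V = True, D = False, M = True, Q = False, U = False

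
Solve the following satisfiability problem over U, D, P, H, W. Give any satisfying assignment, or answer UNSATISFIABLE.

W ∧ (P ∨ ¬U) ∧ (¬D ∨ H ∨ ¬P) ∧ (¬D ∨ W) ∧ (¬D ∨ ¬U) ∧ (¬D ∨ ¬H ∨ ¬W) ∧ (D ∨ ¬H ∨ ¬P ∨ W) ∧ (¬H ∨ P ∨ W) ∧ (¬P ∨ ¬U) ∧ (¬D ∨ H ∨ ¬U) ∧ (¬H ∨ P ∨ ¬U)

U = False, D = True, P = False, H = False, W = True

Unit clause (W) forces W = True.
Try U = True:
  (P ∨ ¬U) forces P = True.
  clause (¬P ∨ ¬U) is falsified — backtrack.
So U = False.
Set D = True.
  then (¬D ∨ ¬H ∨ ¬W) forces H = False.
  then (¬D ∨ H ∨ ¬P) forces P = False.
All clauses satisfied.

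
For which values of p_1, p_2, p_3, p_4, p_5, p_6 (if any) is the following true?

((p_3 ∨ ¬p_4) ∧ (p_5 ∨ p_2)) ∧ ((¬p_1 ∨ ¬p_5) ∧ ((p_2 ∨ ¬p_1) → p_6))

p_1 = True, p_2 = True, p_3 = False, p_4 = False, p_5 = False, p_6 = True

  (p_3 ∨ ¬p_4) ∧ (p_5 ∨ p_2) = True
    p_3 ∨ ¬p_4 = True
      ¬p_4 = True
    p_5 ∨ p_2 = True
  (¬p_1 ∨ ¬p_5) ∧ ((p_2 ∨ ¬p_1) → p_6) = True
    ¬p_1 ∨ ¬p_5 = True
      ¬p_1 = False
      ¬p_5 = True
    (p_2 ∨ ¬p_1) → p_6 = True
      p_2 ∨ ¬p_1 = True
        ¬p_1 = False
Both conjuncts True, so the formula holds.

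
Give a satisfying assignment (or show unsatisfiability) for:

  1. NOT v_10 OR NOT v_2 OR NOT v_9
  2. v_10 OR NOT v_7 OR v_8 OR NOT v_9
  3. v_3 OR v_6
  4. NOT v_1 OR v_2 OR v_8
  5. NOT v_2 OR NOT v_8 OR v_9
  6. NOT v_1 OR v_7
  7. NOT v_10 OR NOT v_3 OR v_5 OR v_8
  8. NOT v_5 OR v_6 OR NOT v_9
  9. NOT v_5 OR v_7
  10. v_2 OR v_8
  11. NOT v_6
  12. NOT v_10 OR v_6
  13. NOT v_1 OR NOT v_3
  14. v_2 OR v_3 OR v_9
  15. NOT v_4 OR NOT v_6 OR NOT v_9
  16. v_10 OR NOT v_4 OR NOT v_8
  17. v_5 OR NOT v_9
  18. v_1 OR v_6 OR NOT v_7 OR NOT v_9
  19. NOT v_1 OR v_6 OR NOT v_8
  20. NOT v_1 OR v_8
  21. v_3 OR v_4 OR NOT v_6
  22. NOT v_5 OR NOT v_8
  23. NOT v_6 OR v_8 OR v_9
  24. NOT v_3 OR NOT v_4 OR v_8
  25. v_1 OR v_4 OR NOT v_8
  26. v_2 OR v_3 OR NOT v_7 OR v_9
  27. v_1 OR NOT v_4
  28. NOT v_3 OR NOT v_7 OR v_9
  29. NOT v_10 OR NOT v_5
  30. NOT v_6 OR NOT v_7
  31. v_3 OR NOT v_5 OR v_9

Unit clause (NOT v_6) forces v_6 = False.
In (NOT v_10 OR v_6) only NOT v_10 is left, so v_10 = False.
In (v_3 OR v_6) only v_3 is left, so v_3 = True.
In (NOT v_1 OR NOT v_3) only NOT v_1 is left, so v_1 = False.
In (v_1 OR NOT v_4) only NOT v_4 is left, so v_4 = False.
In (v_1 OR v_4 OR NOT v_8) only NOT v_8 is left, so v_8 = False.
In (v_2 OR v_8) only v_2 is left, so v_2 = True.
Try v_5 = True:
  (NOT v_5 OR v_6 OR NOT v_9) forces v_9 = False.
  (NOT v_5 OR v_7) forces v_7 = True.
  clause (NOT v_3 OR NOT v_7 OR v_9) is falsified — backtrack.
So v_5 = False.
  then (v_5 OR NOT v_9) forces v_9 = False.
  then (NOT v_3 OR NOT v_7 OR v_9) forces v_7 = False.
All clauses satisfied.

v_1=F; v_2=T; v_3=T; v_4=F; v_5=F; v_6=F; v_7=F; v_8=F; v_9=F; v_10=F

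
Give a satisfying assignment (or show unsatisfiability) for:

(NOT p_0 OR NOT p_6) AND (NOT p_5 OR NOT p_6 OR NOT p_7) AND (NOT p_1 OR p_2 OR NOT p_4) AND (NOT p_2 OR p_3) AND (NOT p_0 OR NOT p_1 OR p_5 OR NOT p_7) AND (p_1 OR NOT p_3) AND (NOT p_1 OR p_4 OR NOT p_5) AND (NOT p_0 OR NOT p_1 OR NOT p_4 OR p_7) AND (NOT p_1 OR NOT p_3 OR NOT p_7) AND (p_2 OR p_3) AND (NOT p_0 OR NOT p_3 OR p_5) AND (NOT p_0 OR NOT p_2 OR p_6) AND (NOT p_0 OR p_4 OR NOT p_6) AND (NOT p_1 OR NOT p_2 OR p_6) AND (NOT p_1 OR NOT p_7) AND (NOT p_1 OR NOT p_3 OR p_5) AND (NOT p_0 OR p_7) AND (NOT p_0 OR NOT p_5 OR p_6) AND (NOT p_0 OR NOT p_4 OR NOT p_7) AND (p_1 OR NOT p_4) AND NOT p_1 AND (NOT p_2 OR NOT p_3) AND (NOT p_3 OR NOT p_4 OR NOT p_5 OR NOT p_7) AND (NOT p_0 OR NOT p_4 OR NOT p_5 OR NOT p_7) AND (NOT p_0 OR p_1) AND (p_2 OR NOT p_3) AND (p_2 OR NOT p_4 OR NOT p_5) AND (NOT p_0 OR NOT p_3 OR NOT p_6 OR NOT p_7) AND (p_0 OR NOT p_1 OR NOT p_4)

Unsatisfiable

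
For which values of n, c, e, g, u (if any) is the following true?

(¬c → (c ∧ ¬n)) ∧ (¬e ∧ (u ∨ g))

n = True; c = True; e = False; g = True; u = True

  ¬c → (c ∧ ¬n) = True
    ¬c = False
    c ∧ ¬n = False
      ¬n = False
  ¬e ∧ (u ∨ g) = True
    ¬e = True
    u ∨ g = True
Both conjuncts True, so the formula holds.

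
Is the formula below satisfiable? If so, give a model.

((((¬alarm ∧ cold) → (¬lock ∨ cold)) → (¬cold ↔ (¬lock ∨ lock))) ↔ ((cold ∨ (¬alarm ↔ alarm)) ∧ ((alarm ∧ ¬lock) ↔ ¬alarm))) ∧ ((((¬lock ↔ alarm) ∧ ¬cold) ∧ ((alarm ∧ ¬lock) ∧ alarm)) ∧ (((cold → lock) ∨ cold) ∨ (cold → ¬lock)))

Case lock = True: the conjunct ¬lock is False.
Case lock = False: the formula simplifies to (¬cold ↔ ((cold ∨ (¬alarm ↔ alarm)) ∧ (alarm ↔ ¬alarm))) ∧ ((alarm ∧ ¬cold) ∧ (alarm ∧ alarm)).
  alarm = True: simplifies to cold ∧ ¬cold.
    cold = True: the conjunct ¬cold is False.
    cold = False: the conjunct cold is False.
  alarm = False: the conjunct alarm is False.
Both cases fail — unsatisfiable.

No satisfying assignment exists.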